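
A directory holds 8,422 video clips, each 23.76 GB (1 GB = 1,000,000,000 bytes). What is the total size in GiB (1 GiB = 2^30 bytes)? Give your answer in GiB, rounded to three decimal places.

Total = 8,422 × 23.76 GB = 200106.72 GB
= 200106.72 × 1,000,000,000 bytes = 200,106,720,000,000 bytes
1 GiB = 1,073,741,824 bytes
200,106,720,000,000 / 1,073,741,824 = 186,363.906 GiB

186,363.906 GiB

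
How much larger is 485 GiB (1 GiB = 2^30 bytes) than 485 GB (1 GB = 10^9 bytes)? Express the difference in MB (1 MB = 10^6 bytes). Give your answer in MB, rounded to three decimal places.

485 GiB = 485 × 1,073,741,824 = 520,764,784,640 bytes
485 GB = 485 × 1,000,000,000 = 485,000,000,000 bytes
difference = 35,764,784,640 bytes
35,764,784,640 / 1,000,000 = 35,764.785 MB

35,764.785 MB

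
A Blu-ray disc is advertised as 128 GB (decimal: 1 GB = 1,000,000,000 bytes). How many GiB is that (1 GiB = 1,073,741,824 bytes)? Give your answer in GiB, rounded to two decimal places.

119.21 GiB

128 GB = 128 × 10^9 bytes = 128,000,000,000 bytes
1 GiB = 1,073,741,824 bytes
128,000,000,000 / 1,073,741,824 = 119.21 GiB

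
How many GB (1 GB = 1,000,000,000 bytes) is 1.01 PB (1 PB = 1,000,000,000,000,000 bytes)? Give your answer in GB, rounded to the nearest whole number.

1,010,000 GB

1.01 PB × 1,000,000,000,000,000 bytes/PB = 1,010,000,000,000,000 bytes
1 GB = 1,000,000,000 bytes
1,010,000,000,000,000 / 1,000,000,000 = 1,010,000 GB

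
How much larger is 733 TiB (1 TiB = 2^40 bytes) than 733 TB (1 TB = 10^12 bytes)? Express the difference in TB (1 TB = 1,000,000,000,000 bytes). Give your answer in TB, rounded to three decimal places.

72.942 TB

733 TiB = 733 × 1,099,511,627,776 = 805,942,023,159,808 bytes
733 TB = 733 × 1,000,000,000,000 = 733,000,000,000,000 bytes
difference = 72,942,023,159,808 bytes
72,942,023,159,808 / 1,000,000,000,000 = 72.942 TB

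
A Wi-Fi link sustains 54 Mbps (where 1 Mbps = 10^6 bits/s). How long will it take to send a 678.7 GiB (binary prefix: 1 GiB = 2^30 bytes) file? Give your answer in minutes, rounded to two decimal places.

678.7 GiB = 728,748,575,948.8 bytes = 5,829,988,607,590.4 bits
54 Mbps = 54,000,000 bits/s
time = 5,829,988,607,590.4 / 54,000,000 = 107,962.752 s
107,962.752 s / 60 = 1,799.38 minutes

1,799.38 minutes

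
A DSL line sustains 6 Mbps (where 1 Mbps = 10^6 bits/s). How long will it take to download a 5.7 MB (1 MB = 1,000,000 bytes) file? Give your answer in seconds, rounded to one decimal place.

5.7 MB = 5,700,000 bytes = 45,600,000 bits
6 Mbps = 6,000,000 bits/s
time = 45,600,000 / 6,000,000 = 7.6 s

7.6 seconds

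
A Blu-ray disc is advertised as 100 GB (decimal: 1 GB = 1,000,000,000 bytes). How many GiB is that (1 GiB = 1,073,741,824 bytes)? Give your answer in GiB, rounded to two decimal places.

100 GB = 100 × 10^9 bytes = 100,000,000,000 bytes
1 GiB = 1,073,741,824 bytes
100,000,000,000 / 1,073,741,824 = 93.13 GiB

93.13 GiB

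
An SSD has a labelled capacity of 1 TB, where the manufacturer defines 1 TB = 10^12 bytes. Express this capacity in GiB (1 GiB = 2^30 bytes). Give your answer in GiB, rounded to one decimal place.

1 TB = 1 × 10^12 bytes = 1,000,000,000,000 bytes
1 GiB = 1,073,741,824 bytes
1,000,000,000,000 / 1,073,741,824 = 931.3 GiB

931.3 GiB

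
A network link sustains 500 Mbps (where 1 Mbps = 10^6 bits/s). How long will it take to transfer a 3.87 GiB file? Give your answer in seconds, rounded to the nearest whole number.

3.87 GiB = 4,155,380,858.88 bytes = 33,243,046,871.04 bits
500 Mbps = 500,000,000 bits/s
time = 33,243,046,871.04 / 500,000,000 = 66 s

66 seconds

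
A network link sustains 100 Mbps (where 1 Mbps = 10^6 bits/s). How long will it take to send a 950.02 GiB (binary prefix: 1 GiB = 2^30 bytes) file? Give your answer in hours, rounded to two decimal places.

950.02 GiB = 1,020,076,207,636.48 bytes = 8,160,609,661,091.84 bits
100 Mbps = 100,000,000 bits/s
time = 8,160,609,661,091.84 / 100,000,000 = 81,606.0966 s
81,606.0966 s / 3600 = 22.67 hours

22.67 hours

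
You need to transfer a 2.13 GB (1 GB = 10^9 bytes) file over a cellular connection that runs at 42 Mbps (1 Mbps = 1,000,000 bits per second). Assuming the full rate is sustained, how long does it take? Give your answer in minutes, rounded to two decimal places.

6.76 minutes

2.13 GB = 2,130,000,000 bytes = 17,040,000,000 bits
42 Mbps = 42,000,000 bits/s
time = 17,040,000,000 / 42,000,000 = 405.714 s
405.714 s / 60 = 6.76 minutes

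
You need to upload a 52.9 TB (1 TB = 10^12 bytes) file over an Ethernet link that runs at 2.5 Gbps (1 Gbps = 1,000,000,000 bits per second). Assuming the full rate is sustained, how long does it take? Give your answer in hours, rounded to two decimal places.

47.02 hours

52.9 TB = 52,900,000,000,000 bytes = 423,200,000,000,000 bits
2.5 Gbps = 2,500,000,000 bits/s
time = 423,200,000,000,000 / 2,500,000,000 = 169,280.0000 s
169,280.0000 s / 3600 = 47.02 hours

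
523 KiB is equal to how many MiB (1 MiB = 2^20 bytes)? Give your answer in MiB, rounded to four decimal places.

523 KiB × 1,024 bytes/KiB = 535,552 bytes
1 MiB = 2^20 bytes = 1,048,576 bytes
535,552 / 1,048,576 = 0.5107 MiB

0.5107 MiB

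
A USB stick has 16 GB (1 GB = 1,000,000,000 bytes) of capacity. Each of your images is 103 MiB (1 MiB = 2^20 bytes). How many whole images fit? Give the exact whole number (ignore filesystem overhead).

148

Capacity: 16 GB = 16,000,000,000 bytes
Per item: 103 MiB = 108,003,328 bytes
⌊16,000,000,000 / 108,003,328⌋ = 148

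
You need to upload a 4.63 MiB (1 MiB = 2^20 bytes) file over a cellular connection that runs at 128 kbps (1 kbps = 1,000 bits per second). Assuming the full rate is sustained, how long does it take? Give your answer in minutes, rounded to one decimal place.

4.63 MiB = 4,854,906.88 bytes = 38,839,255.04 bits
128 kbps = 128,000 bits/s
time = 38,839,255.04 / 128,000 = 303.43 s
303.43 s / 60 = 5.1 minutes

5.1 minutes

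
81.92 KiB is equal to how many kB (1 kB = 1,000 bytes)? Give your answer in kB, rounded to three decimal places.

81.92 KiB = 81.92 × 2^10 bytes = 83,886.08 bytes
1 kB = 10^3 bytes = 1,000 bytes
83,886.08 / 1,000 = 83.886 kB

83.886 kB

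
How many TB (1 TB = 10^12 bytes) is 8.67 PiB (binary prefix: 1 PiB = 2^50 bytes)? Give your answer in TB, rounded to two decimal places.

9,761.55 TB

8.67 PiB × 1,125,899,906,842,624 bytes/PiB = 9,761,552,192,325,550.08 bytes
1 TB = 1,000,000,000,000 bytes
9,761,552,192,325,550.08 / 1,000,000,000,000 = 9,761.55 TB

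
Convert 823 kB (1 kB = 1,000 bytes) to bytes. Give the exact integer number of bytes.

823,000 bytes

823 × 1,000 = 823,000 bytes  (1 kB = 10^3 bytes)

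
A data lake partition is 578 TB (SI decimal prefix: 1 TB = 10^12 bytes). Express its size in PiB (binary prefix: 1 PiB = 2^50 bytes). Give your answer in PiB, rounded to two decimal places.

0.51 PiB

578 TB = 578 × 10^12 bytes = 578,000,000,000,000 bytes
1 PiB = 1,125,899,906,842,624 bytes
578,000,000,000,000 / 1,125,899,906,842,624 = 0.51 PiB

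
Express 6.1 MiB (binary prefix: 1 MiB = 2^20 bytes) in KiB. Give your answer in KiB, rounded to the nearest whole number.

6,246 KiB

6.1 MiB × 1,048,576 bytes/MiB = 6,396,313.6 bytes
1 KiB = 2^10 bytes = 1,024 bytes
6,396,313.6 / 1,024 = 6,246 KiB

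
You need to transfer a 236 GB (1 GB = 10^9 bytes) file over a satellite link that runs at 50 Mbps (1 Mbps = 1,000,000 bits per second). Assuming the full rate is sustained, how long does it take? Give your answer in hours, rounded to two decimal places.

10.49 hours

236 GB = 236,000,000,000 bytes = 1,888,000,000,000 bits
50 Mbps = 50,000,000 bits/s
time = 1,888,000,000,000 / 50,000,000 = 37,760.0000 s
37,760.0000 s / 3600 = 10.49 hours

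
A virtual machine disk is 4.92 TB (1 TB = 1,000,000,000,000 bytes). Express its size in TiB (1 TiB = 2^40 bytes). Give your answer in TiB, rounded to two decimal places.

4.47 TiB

4.92 TB × 1,000,000,000,000 bytes/TB = 4,920,000,000,000 bytes
1 TiB = 2^40 bytes = 1,099,511,627,776 bytes
4,920,000,000,000 / 1,099,511,627,776 = 4.47 TiB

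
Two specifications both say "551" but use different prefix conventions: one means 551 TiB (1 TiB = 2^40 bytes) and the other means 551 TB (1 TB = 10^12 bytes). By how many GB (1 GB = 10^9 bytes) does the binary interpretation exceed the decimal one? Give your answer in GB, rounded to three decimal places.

551 TiB = 551 × 1,099,511,627,776 = 605,830,906,904,576 bytes
551 TB = 551 × 1,000,000,000,000 = 551,000,000,000,000 bytes
difference = 54,830,906,904,576 bytes
54,830,906,904,576 / 1,000,000,000 = 54,830.907 GB

54,830.907 GB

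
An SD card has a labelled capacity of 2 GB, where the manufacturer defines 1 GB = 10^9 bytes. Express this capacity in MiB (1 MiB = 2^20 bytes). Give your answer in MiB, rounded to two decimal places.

2 GB = 2 × 10^9 bytes = 2,000,000,000 bytes
1 MiB = 2^20 bytes = 1,048,576 bytes
2,000,000,000 / 1,048,576 = 1,907.35 MiB

1,907.35 MiB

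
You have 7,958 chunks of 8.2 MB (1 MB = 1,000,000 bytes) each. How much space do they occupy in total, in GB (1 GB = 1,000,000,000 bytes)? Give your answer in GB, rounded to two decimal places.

65.26 GB

Total = 7,958 × 8.2 MB = 65255.6 MB
= 65255.6 × 1,000,000 bytes = 65,255,600,000 bytes
1 GB = 1,000,000,000 bytes
65,255,600,000 / 1,000,000,000 = 65.26 GB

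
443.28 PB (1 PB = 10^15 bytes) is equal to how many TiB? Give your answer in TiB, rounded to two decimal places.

403,160.81 TiB

443.28 PB × 1,000,000,000,000,000 bytes/PB = 443,280,000,000,000,000 bytes
1 TiB = 2^40 bytes = 1,099,511,627,776 bytes
443,280,000,000,000,000 / 1,099,511,627,776 = 403,160.81 TiB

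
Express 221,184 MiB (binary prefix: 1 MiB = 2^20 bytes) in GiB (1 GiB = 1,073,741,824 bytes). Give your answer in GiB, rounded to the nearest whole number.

216 GiB

221,184 MiB × 1,048,576 bytes/MiB = 231,928,233,984 bytes
1 GiB = 1,073,741,824 bytes
231,928,233,984 / 1,073,741,824 = 216 GiB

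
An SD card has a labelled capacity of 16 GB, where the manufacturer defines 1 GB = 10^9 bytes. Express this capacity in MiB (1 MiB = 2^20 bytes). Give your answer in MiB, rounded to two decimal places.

15,258.79 MiB

16 GB × 1,000,000,000 bytes/GB = 16,000,000,000 bytes
1 MiB = 2^20 bytes = 1,048,576 bytes
16,000,000,000 / 1,048,576 = 15,258.79 MiB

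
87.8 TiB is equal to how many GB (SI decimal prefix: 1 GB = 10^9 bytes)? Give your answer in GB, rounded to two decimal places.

96,537.12 GB

87.8 TiB = 87.8 × 2^40 bytes = 96,537,120,918,732.8 bytes
1 GB = 1,000,000,000 bytes
96,537,120,918,732.8 / 1,000,000,000 = 96,537.12 GB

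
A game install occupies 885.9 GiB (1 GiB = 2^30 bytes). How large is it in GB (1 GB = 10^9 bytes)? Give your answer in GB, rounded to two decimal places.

885.9 GiB = 885.9 × 2^30 bytes = 951,227,881,881.6 bytes
1 GB = 1,000,000,000 bytes
951,227,881,881.6 / 1,000,000,000 = 951.23 GB

951.23 GB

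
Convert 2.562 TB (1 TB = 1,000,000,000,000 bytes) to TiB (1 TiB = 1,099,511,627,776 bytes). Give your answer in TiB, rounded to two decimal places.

2.562 TB × 1,000,000,000,000 bytes/TB = 2,562,000,000,000 bytes
1 TiB = 2^40 bytes = 1,099,511,627,776 bytes
2,562,000,000,000 / 1,099,511,627,776 = 2.33 TiB

2.33 TiB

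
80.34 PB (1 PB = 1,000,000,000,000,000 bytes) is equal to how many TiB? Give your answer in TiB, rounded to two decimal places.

73,068.80 TiB

80.34 PB × 1,000,000,000,000,000 bytes/PB = 80,340,000,000,000,000 bytes
1 TiB = 1,099,511,627,776 bytes
80,340,000,000,000,000 / 1,099,511,627,776 = 73,068.80 TiB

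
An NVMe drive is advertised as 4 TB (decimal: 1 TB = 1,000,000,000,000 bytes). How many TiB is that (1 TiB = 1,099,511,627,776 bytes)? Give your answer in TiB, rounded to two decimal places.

4 TB = 4 × 10^12 bytes = 4,000,000,000,000 bytes
1 TiB = 1,099,511,627,776 bytes
4,000,000,000,000 / 1,099,511,627,776 = 3.64 TiB

3.64 TiB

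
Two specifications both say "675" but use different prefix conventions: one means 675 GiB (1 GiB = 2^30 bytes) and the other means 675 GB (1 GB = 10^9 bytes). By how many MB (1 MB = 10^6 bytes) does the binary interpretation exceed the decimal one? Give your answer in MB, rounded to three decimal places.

675 GiB = 675 × 1,073,741,824 = 724,775,731,200 bytes
675 GB = 675 × 1,000,000,000 = 675,000,000,000 bytes
difference = 49,775,731,200 bytes
49,775,731,200 / 1,000,000 = 49,775.731 MB

49,775.731 MB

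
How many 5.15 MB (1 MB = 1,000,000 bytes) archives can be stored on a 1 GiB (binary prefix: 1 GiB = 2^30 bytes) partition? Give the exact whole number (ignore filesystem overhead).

208

Capacity: 1 GiB = 1,073,741,824 bytes
Per item: 5.15 MB = 5,150,000 bytes
⌊1,073,741,824 / 5,150,000⌋ = 208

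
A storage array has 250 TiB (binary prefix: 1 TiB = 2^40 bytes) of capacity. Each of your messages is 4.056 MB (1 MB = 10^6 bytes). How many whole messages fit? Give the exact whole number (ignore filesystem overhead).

Capacity: 250 TiB = 274,877,906,944,000 bytes
Per item: 4.056 MB = 4,056,000 bytes
⌊274,877,906,944,000 / 4,056,000⌋ = 67,770,687

67,770,687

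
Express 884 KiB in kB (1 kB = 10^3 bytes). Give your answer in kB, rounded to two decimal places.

884 KiB = 884 × 2^10 bytes = 905,216 bytes
1 kB = 1,000 bytes
905,216 / 1,000 = 905.22 kB

905.22 kB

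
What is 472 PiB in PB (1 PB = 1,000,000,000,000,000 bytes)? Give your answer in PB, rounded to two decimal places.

472 PiB = 472 × 2^50 bytes = 531,424,756,029,718,528 bytes
1 PB = 1,000,000,000,000,000 bytes
531,424,756,029,718,528 / 1,000,000,000,000,000 = 531.42 PB

531.42 PB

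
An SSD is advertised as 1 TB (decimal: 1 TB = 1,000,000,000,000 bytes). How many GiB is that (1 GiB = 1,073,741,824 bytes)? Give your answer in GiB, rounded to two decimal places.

1 TB × 1,000,000,000,000 bytes/TB = 1,000,000,000,000 bytes
1 GiB = 2^30 bytes = 1,073,741,824 bytes
1,000,000,000,000 / 1,073,741,824 = 931.32 GiB

931.32 GiB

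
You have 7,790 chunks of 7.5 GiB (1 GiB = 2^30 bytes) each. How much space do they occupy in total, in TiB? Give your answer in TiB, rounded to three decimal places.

Total = 7,790 × 7.5 GiB = 58,425 GiB
= 58,425 × 1,073,741,824 bytes = 62,733,366,067,200 bytes
1 TiB = 1,099,511,627,776 bytes
62,733,366,067,200 / 1,099,511,627,776 = 57.056 TiB

57.056 TiB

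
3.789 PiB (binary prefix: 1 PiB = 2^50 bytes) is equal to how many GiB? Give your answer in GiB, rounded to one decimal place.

3.789 PiB × 1,125,899,906,842,624 bytes/PiB = 4,266,034,747,026,702.336 bytes
1 GiB = 2^30 bytes = 1,073,741,824 bytes
4,266,034,747,026,702.336 / 1,073,741,824 = 3,973,054.5 GiB

3,973,054.5 GiB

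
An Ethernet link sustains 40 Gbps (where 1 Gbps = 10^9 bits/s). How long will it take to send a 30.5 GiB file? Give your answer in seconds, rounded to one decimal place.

30.5 GiB = 32,749,125,632 bytes = 261,993,005,056 bits
40 Gbps = 40,000,000,000 bits/s
time = 261,993,005,056 / 40,000,000,000 = 6.5 s

6.5 seconds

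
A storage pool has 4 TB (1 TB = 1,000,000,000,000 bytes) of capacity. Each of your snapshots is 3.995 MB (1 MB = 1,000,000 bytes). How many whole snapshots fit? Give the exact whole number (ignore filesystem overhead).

Capacity: 4 TB = 4,000,000,000,000 bytes
Per item: 3.995 MB = 3,995,000 bytes
⌊4,000,000,000,000 / 3,995,000⌋ = 1,001,251

1,001,251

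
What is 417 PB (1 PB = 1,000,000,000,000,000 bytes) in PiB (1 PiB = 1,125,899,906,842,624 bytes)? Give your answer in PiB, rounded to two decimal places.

417 PB = 417 × 10^15 bytes = 417,000,000,000,000,000 bytes
1 PiB = 2^50 bytes = 1,125,899,906,842,624 bytes
417,000,000,000,000,000 / 1,125,899,906,842,624 = 370.37 PiB

370.37 PiB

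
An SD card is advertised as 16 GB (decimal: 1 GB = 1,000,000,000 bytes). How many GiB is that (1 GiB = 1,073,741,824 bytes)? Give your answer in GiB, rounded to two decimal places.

16 GB = 16 × 10^9 bytes = 16,000,000,000 bytes
1 GiB = 1,073,741,824 bytes
16,000,000,000 / 1,073,741,824 = 14.90 GiB

14.90 GiB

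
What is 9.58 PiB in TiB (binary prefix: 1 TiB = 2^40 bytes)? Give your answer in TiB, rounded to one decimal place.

9.58 PiB × 1,125,899,906,842,624 bytes/PiB = 10,786,121,107,552,337.92 bytes
1 TiB = 2^40 bytes = 1,099,511,627,776 bytes
10,786,121,107,552,337.92 / 1,099,511,627,776 = 9,809.9 TiB

9,809.9 TiB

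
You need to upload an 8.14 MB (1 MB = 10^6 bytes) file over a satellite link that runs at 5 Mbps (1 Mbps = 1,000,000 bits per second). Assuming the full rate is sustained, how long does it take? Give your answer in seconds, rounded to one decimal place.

13.0 seconds

8.14 MB = 8,140,000 bytes = 65,120,000 bits
5 Mbps = 5,000,000 bits/s
time = 65,120,000 / 5,000,000 = 13.0 s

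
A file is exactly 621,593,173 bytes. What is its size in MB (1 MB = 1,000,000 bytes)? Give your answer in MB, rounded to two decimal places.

621,593,173 bytes given.
1 MB = 1,000,000 bytes
621,593,173 / 1,000,000 = 621.59 MB

621.59 MB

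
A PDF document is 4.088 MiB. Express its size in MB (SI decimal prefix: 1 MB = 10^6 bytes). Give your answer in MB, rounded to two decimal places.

4.088 MiB × 1,048,576 bytes/MiB = 4,286,578.688 bytes
1 MB = 1,000,000 bytes
4,286,578.688 / 1,000,000 = 4.29 MB

4.29 MB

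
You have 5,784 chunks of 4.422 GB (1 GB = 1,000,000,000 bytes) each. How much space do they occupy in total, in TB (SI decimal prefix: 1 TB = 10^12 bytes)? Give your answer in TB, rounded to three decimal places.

25.577 TB

Total = 5,784 × 4.422 GB = 25576.848 GB
= 25576.848 × 1,000,000,000 bytes = 25,576,848,000,000 bytes
1 TB = 1,000,000,000,000 bytes
25,576,848,000,000 / 1,000,000,000,000 = 25.577 TB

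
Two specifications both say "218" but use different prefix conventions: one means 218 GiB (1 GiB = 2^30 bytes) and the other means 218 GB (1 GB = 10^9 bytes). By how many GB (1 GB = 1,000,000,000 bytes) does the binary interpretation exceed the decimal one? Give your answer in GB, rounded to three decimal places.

16.076 GB

218 GiB = 218 × 1,073,741,824 = 234,075,717,632 bytes
218 GB = 218 × 1,000,000,000 = 218,000,000,000 bytes
difference = 16,075,717,632 bytes
16,075,717,632 / 1,000,000,000 = 16.076 GB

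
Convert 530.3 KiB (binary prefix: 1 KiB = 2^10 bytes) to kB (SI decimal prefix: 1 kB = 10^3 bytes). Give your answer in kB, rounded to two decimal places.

543.03 kB

530.3 KiB × 1,024 bytes/KiB = 543,027.2 bytes
1 kB = 10^3 bytes = 1,000 bytes
543,027.2 / 1,000 = 543.03 kB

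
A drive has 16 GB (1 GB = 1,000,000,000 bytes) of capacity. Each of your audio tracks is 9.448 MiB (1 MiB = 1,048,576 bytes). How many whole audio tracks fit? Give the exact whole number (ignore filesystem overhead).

1,615

Capacity: 16 GB = 16,000,000,000 bytes
Per item: 9.448 MiB = 9,906,946.048 bytes
⌊16,000,000,000 / 9,906,946.048⌋ = 1,615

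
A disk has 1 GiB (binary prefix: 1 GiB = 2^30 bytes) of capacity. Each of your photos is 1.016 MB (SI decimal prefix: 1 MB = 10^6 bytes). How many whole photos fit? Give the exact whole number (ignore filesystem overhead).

Capacity: 1 GiB = 1,073,741,824 bytes
Per item: 1.016 MB = 1,016,000 bytes
⌊1,073,741,824 / 1,016,000⌋ = 1,056

1,056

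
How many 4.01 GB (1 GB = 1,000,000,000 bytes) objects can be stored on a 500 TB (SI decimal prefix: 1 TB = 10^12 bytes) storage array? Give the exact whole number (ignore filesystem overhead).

Capacity: 500 TB = 500,000,000,000,000 bytes
Per item: 4.01 GB = 4,010,000,000 bytes
⌊500,000,000,000,000 / 4,010,000,000⌋ = 124,688

124,688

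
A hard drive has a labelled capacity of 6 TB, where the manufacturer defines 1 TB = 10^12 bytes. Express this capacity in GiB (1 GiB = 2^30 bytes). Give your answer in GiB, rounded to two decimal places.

6 TB = 6 × 10^12 bytes = 6,000,000,000,000 bytes
1 GiB = 1,073,741,824 bytes
6,000,000,000,000 / 1,073,741,824 = 5,587.94 GiB

5,587.94 GiB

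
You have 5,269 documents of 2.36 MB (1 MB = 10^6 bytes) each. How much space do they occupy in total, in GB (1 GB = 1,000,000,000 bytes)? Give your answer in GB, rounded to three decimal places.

12.435 GB

Total = 5,269 × 2.36 MB = 12434.84 MB
= 12434.84 × 1,000,000 bytes = 12,434,840,000 bytes
1 GB = 1,000,000,000 bytes
12,434,840,000 / 1,000,000,000 = 12.435 GB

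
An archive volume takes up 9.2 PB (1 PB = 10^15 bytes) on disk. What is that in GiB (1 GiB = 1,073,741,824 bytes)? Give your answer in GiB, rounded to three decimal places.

8,568,167.686 GiB

9.2 PB = 9.2 × 10^15 bytes = 9,200,000,000,000,000 bytes
1 GiB = 1,073,741,824 bytes
9,200,000,000,000,000 / 1,073,741,824 = 8,568,167.686 GiB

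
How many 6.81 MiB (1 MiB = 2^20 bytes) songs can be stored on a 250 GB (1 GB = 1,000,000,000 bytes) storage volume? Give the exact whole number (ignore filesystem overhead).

Capacity: 250 GB = 250,000,000,000 bytes
Per item: 6.81 MiB = 7,140,802.56 bytes
⌊250,000,000,000 / 7,140,802.56⌋ = 35,010

35,010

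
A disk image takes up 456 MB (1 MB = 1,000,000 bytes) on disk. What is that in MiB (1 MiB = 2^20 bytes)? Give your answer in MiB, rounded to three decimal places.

434.875 MiB

456 MB × 1,000,000 bytes/MB = 456,000,000 bytes
1 MiB = 1,048,576 bytes
456,000,000 / 1,048,576 = 434.875 MiB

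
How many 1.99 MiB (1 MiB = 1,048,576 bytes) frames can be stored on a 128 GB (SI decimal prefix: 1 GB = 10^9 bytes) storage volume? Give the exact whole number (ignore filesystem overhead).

Capacity: 128 GB = 128,000,000,000 bytes
Per item: 1.99 MiB = 2,086,666.24 bytes
⌊128,000,000,000 / 2,086,666.24⌋ = 61,341

61,341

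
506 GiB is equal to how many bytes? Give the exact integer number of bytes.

506 × 1,073,741,824 = 543,313,362,944 bytes

543,313,362,944 bytes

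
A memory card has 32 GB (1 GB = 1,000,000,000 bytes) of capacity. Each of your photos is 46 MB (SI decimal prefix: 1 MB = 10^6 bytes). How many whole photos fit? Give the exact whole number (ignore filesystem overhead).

695

Capacity: 32 GB = 32,000,000,000 bytes
Per item: 46 MB = 46,000,000 bytes
⌊32,000,000,000 / 46,000,000⌋ = 695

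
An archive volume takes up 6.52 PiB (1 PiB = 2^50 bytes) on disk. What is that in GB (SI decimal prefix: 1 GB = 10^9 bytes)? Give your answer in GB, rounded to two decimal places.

6.52 PiB = 6.52 × 2^50 bytes = 7,340,867,392,613,908.48 bytes
1 GB = 1,000,000,000 bytes
7,340,867,392,613,908.48 / 1,000,000,000 = 7,340,867.39 GB

7,340,867.39 GB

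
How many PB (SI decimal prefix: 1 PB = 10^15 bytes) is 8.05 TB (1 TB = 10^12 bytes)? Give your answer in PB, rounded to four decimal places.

0.0081 PB

8.05 TB × 1,000,000,000,000 bytes/TB = 8,050,000,000,000 bytes
1 PB = 1,000,000,000,000,000 bytes
8,050,000,000,000 / 1,000,000,000,000,000 = 0.0081 PB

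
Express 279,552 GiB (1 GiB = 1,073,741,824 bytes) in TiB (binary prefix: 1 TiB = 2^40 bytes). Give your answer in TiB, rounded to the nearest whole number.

273 TiB

279,552 GiB × 1,073,741,824 bytes/GiB = 300,166,674,382,848 bytes
1 TiB = 1,099,511,627,776 bytes
300,166,674,382,848 / 1,099,511,627,776 = 273 TiB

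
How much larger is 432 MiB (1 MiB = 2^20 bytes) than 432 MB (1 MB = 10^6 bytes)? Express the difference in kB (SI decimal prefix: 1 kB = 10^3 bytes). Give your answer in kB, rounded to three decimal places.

432 MiB = 432 × 1,048,576 = 452,984,832 bytes
432 MB = 432 × 1,000,000 = 432,000,000 bytes
difference = 20,984,832 bytes
20,984,832 / 1,000 = 20,984.832 kB

20,984.832 kB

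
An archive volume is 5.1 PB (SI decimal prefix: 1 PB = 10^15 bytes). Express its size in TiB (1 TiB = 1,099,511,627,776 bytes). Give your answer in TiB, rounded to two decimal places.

4,638.42 TiB

5.1 PB × 1,000,000,000,000,000 bytes/PB = 5,100,000,000,000,000 bytes
1 TiB = 2^40 bytes = 1,099,511,627,776 bytes
5,100,000,000,000,000 / 1,099,511,627,776 = 4,638.42 TiB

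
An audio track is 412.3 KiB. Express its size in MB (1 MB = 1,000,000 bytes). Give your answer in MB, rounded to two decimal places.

412.3 KiB = 412.3 × 2^10 bytes = 422,195.2 bytes
1 MB = 1,000,000 bytes
422,195.2 / 1,000,000 = 0.42 MB

0.42 MB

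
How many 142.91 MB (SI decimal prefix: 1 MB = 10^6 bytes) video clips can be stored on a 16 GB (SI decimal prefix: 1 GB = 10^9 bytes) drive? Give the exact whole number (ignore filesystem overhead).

Capacity: 16 GB = 16,000,000,000 bytes
Per item: 142.91 MB = 142,910,000 bytes
⌊16,000,000,000 / 142,910,000⌋ = 111

111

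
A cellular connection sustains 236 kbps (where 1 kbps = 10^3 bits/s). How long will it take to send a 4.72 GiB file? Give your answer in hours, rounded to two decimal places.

4.72 GiB = 5,068,061,409.28 bytes = 40,544,491,274.24 bits
236 kbps = 236,000 bits/s
time = 40,544,491,274.24 / 236,000 = 171,798.6918 s
171,798.6918 s / 3600 = 47.72 hours

47.72 hours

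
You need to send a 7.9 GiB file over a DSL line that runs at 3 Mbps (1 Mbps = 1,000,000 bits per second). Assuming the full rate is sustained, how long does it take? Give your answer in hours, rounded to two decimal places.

7.9 GiB = 8,482,560,409.6 bytes = 67,860,483,276.8 bits
3 Mbps = 3,000,000 bits/s
time = 67,860,483,276.8 / 3,000,000 = 22,620.1611 s
22,620.1611 s / 3600 = 6.28 hours

6.28 hours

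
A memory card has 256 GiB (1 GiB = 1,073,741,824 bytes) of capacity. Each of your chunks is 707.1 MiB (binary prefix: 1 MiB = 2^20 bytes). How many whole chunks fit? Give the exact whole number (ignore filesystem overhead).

Capacity: 256 GiB = 274,877,906,944 bytes
Per item: 707.1 MiB = 741,448,089.6 bytes
⌊274,877,906,944 / 741,448,089.6⌋ = 370

370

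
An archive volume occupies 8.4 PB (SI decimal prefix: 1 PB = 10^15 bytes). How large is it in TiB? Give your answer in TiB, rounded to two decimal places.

7,639.76 TiB

8.4 PB = 8.4 × 10^15 bytes = 8,400,000,000,000,000 bytes
1 TiB = 1,099,511,627,776 bytes
8,400,000,000,000,000 / 1,099,511,627,776 = 7,639.76 TiB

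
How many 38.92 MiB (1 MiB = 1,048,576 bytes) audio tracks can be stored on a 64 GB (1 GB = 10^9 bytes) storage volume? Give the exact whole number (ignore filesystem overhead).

1,568

Capacity: 64 GB = 64,000,000,000 bytes
Per item: 38.92 MiB = 40,810,577.92 bytes
⌊64,000,000,000 / 40,810,577.92⌋ = 1,568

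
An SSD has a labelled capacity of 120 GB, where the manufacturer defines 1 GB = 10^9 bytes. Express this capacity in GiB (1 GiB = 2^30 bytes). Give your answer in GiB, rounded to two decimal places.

111.76 GiB

120 GB = 120 × 10^9 bytes = 120,000,000,000 bytes
1 GiB = 2^30 bytes = 1,073,741,824 bytes
120,000,000,000 / 1,073,741,824 = 111.76 GiB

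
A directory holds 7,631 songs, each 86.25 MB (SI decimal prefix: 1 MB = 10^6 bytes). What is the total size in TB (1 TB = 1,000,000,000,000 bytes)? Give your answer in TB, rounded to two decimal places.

Total = 7,631 × 86.25 MB = 658173.75 MB
= 658173.75 × 1,000,000 bytes = 658,173,750,000 bytes
1 TB = 1,000,000,000,000 bytes
658,173,750,000 / 1,000,000,000,000 = 0.66 TB

0.66 TB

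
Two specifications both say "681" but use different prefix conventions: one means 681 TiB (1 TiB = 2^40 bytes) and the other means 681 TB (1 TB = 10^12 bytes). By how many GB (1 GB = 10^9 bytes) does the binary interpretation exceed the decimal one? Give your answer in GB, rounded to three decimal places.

681 TiB = 681 × 1,099,511,627,776 = 748,767,418,515,456 bytes
681 TB = 681 × 1,000,000,000,000 = 681,000,000,000,000 bytes
difference = 67,767,418,515,456 bytes
67,767,418,515,456 / 1,000,000,000 = 67,767.419 GB

67,767.419 GB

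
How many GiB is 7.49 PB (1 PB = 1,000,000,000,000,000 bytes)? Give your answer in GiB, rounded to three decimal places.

6,975,606.084 GiB

7.49 PB = 7.49 × 10^15 bytes = 7,490,000,000,000,000 bytes
1 GiB = 1,073,741,824 bytes
7,490,000,000,000,000 / 1,073,741,824 = 6,975,606.084 GiB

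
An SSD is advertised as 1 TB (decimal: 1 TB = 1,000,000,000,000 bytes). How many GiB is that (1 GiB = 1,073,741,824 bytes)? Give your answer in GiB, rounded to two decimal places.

931.32 GiB

1 TB = 1 × 10^12 bytes = 1,000,000,000,000 bytes
1 GiB = 2^30 bytes = 1,073,741,824 bytes
1,000,000,000,000 / 1,073,741,824 = 931.32 GiB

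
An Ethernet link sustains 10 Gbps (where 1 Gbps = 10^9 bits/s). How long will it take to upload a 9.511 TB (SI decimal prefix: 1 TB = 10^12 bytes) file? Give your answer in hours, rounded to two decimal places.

9.511 TB = 9,511,000,000,000 bytes = 76,088,000,000,000 bits
10 Gbps = 10,000,000,000 bits/s
time = 76,088,000,000,000 / 10,000,000,000 = 7,608.8000 s
7,608.8000 s / 3600 = 2.11 hours

2.11 hours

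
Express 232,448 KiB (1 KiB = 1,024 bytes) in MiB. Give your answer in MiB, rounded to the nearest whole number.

227 MiB

232,448 KiB = 232,448 × 2^10 bytes = 238,026,752 bytes
1 MiB = 2^20 bytes = 1,048,576 bytes
238,026,752 / 1,048,576 = 227 MiB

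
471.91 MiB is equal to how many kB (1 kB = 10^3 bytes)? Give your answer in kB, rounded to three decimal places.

471.91 MiB × 1,048,576 bytes/MiB = 494,833,500.16 bytes
1 kB = 10^3 bytes = 1,000 bytes
494,833,500.16 / 1,000 = 494,833.500 kB

494,833.500 kB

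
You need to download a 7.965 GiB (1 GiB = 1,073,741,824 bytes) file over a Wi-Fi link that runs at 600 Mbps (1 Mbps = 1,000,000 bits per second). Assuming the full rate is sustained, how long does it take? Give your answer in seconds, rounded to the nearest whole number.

7.965 GiB = 8,552,353,628.16 bytes = 68,418,829,025.28 bits
600 Mbps = 600,000,000 bits/s
time = 68,418,829,025.28 / 600,000,000 = 114 s

114 seconds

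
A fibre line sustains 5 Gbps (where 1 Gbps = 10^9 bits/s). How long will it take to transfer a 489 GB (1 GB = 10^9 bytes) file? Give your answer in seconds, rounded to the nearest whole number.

782 seconds

489 GB = 489,000,000,000 bytes = 3,912,000,000,000 bits
5 Gbps = 5,000,000,000 bits/s
time = 3,912,000,000,000 / 5,000,000,000 = 782 s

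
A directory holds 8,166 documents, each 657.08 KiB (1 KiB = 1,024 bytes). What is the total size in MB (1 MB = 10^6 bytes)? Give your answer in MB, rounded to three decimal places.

Total = 8,166 × 657.08 KiB = 5365715.28 KiB
= 5365715.28 × 1,024 bytes = 5,494,492,446.72 bytes
1 MB = 1,000,000 bytes
5,494,492,446.72 / 1,000,000 = 5,494.492 MB

5,494.492 MB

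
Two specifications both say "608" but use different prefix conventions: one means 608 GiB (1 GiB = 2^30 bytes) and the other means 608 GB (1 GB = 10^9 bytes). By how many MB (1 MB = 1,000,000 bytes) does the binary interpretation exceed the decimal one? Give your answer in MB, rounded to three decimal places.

44,835.029 MB

608 GiB = 608 × 1,073,741,824 = 652,835,028,992 bytes
608 GB = 608 × 1,000,000,000 = 608,000,000,000 bytes
difference = 44,835,028,992 bytes
44,835,028,992 / 1,000,000 = 44,835.029 MB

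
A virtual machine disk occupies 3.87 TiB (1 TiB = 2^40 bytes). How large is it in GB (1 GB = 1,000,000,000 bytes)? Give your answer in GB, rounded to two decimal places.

3.87 TiB = 3.87 × 2^40 bytes = 4,255,109,999,493.12 bytes
1 GB = 1,000,000,000 bytes
4,255,109,999,493.12 / 1,000,000,000 = 4,255.11 GB

4,255.11 GB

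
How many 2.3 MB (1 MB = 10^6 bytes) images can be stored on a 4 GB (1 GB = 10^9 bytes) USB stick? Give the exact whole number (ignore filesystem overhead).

Capacity: 4 GB = 4,000,000,000 bytes
Per item: 2.3 MB = 2,300,000 bytes
⌊4,000,000,000 / 2,300,000⌋ = 1,739

1,739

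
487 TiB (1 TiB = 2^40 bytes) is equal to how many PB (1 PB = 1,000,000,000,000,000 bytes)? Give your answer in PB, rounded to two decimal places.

487 TiB = 487 × 2^40 bytes = 535,462,162,726,912 bytes
1 PB = 10^15 bytes = 1,000,000,000,000,000 bytes
535,462,162,726,912 / 1,000,000,000,000,000 = 0.54 PB

0.54 PB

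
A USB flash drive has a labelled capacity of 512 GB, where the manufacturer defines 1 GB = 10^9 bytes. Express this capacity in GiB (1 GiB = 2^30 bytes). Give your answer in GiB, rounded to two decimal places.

476.84 GiB

512 GB × 1,000,000,000 bytes/GB = 512,000,000,000 bytes
1 GiB = 1,073,741,824 bytes
512,000,000,000 / 1,073,741,824 = 476.84 GiB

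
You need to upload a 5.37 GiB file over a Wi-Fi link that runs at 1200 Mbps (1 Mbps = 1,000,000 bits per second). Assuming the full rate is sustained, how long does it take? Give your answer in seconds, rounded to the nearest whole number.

5.37 GiB = 5,765,993,594.88 bytes = 46,127,948,759.04 bits
1200 Mbps = 1,200,000,000 bits/s
time = 46,127,948,759.04 / 1,200,000,000 = 38 s

38 seconds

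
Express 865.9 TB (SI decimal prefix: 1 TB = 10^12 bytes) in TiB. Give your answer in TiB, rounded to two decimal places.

787.53 TiB

865.9 TB × 1,000,000,000,000 bytes/TB = 865,900,000,000,000 bytes
1 TiB = 1,099,511,627,776 bytes
865,900,000,000,000 / 1,099,511,627,776 = 787.53 TiB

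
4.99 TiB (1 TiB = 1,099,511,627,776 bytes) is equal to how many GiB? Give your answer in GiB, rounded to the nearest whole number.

5,110 GiB

4.99 TiB = 4.99 × 2^40 bytes = 5,486,563,022,602.24 bytes
1 GiB = 1,073,741,824 bytes
5,486,563,022,602.24 / 1,073,741,824 = 5,110 GiB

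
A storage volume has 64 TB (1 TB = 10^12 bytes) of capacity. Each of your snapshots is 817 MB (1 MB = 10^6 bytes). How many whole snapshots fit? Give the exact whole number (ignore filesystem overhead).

78,335

Capacity: 64 TB = 64,000,000,000,000 bytes
Per item: 817 MB = 817,000,000 bytes
⌊64,000,000,000,000 / 817,000,000⌋ = 78,335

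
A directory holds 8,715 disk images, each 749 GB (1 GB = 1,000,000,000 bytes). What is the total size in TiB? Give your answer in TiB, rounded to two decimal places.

5,936.76 TiB

Total = 8,715 × 749 GB = 6,527,535 GB
= 6,527,535 × 1,000,000,000 bytes = 6,527,535,000,000,000 bytes
1 TiB = 1,099,511,627,776 bytes
6,527,535,000,000,000 / 1,099,511,627,776 = 5,936.76 TiB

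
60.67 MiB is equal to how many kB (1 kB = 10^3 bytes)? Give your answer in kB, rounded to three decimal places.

63,617.106 kB

60.67 MiB = 60.67 × 2^20 bytes = 63,617,105.92 bytes
1 kB = 10^3 bytes = 1,000 bytes
63,617,105.92 / 1,000 = 63,617.106 kB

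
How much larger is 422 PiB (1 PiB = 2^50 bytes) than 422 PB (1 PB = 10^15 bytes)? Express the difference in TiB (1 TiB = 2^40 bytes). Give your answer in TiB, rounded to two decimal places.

422 PiB = 422 × 1,125,899,906,842,624 = 475,129,760,687,587,328 bytes
422 PB = 422 × 1,000,000,000,000,000 = 422,000,000,000,000,000 bytes
difference = 53,129,760,687,587,328 bytes
53,129,760,687,587,328 / 1,099,511,627,776 = 48,321.24 TiB

48,321.24 TiB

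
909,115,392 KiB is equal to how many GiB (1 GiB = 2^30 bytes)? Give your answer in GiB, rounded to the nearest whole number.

909,115,392 KiB × 1,024 bytes/KiB = 930,934,161,408 bytes
1 GiB = 2^30 bytes = 1,073,741,824 bytes
930,934,161,408 / 1,073,741,824 = 867 GiB

867 GiB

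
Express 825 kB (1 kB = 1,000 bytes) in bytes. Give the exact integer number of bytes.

825,000 bytes

825 × 1,000 = 825,000 bytes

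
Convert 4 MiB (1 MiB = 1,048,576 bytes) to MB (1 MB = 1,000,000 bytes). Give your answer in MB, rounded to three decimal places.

4 MiB = 4 × 2^20 bytes = 4,194,304 bytes
1 MB = 1,000,000 bytes
4,194,304 / 1,000,000 = 4.194 MB

4.194 MB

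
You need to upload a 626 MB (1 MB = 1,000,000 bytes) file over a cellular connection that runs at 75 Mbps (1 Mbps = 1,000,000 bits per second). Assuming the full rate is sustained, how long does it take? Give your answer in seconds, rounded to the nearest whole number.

67 seconds

626 MB = 626,000,000 bytes = 5,008,000,000 bits
75 Mbps = 75,000,000 bits/s
time = 5,008,000,000 / 75,000,000 = 67 s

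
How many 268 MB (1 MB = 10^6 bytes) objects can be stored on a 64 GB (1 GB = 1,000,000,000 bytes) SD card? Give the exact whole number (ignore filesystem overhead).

Capacity: 64 GB = 64,000,000,000 bytes
Per item: 268 MB = 268,000,000 bytes
⌊64,000,000,000 / 268,000,000⌋ = 238

238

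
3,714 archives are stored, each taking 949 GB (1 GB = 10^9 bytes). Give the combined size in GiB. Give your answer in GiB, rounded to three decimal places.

Total = 3,714 × 949 GB = 3,524,586 GB
= 3,524,586 × 1,000,000,000 bytes = 3,524,586,000,000,000 bytes
1 GiB = 1,073,741,824 bytes
3,524,586,000,000,000 / 1,073,741,824 = 3,282,526.508 GiB

3,282,526.508 GiB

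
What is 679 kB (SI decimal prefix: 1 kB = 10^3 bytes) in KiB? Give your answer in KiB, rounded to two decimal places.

663.09 KiB

679 kB × 1,000 bytes/kB = 679,000 bytes
1 KiB = 2^10 bytes = 1,024 bytes
679,000 / 1,024 = 663.09 KiB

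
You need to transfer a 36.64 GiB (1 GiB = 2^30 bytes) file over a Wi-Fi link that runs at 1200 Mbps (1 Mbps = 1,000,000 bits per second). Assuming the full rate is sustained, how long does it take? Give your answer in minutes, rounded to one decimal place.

36.64 GiB = 39,341,900,431.36 bytes = 314,735,203,450.88 bits
1200 Mbps = 1,200,000,000 bits/s
time = 314,735,203,450.88 / 1,200,000,000 = 262.28 s
262.28 s / 60 = 4.4 minutes

4.4 minutes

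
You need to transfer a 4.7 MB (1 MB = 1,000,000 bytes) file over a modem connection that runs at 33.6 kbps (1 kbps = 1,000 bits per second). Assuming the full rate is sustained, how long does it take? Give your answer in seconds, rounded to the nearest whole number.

1,119 seconds

4.7 MB = 4,700,000 bytes = 37,600,000 bits
33.6 kbps = 33,600 bits/s
time = 37,600,000 / 33,600 = 1,119 s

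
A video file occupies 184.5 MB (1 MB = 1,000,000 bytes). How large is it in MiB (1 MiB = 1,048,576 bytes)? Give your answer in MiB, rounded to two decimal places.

184.5 MB = 184.5 × 10^6 bytes = 184,500,000 bytes
1 MiB = 2^20 bytes = 1,048,576 bytes
184,500,000 / 1,048,576 = 175.95 MiB

175.95 MiB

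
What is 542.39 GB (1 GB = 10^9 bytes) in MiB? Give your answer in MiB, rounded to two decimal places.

517,263.41 MiB

542.39 GB × 1,000,000,000 bytes/GB = 542,390,000,000 bytes
1 MiB = 1,048,576 bytes
542,390,000,000 / 1,048,576 = 517,263.41 MiB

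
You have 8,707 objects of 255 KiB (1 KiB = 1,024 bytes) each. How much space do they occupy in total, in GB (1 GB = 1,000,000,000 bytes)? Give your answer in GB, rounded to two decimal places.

2.27 GB

Total = 8,707 × 255 KiB = 2,220,285 KiB
= 2,220,285 × 1,024 bytes = 2,273,571,840 bytes
1 GB = 1,000,000,000 bytes
2,273,571,840 / 1,000,000,000 = 2.27 GB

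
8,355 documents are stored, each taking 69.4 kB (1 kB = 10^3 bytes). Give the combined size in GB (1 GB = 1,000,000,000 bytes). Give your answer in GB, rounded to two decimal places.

0.58 GB

Total = 8,355 × 69.4 kB = 579,837 kB
= 579,837 × 1,000 bytes = 579,837,000 bytes
1 GB = 1,000,000,000 bytes
579,837,000 / 1,000,000,000 = 0.58 GB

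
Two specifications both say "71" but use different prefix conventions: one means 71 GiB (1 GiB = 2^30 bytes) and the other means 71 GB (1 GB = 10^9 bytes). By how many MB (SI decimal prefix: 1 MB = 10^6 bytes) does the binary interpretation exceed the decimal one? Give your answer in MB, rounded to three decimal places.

71 GiB = 71 × 1,073,741,824 = 76,235,669,504 bytes
71 GB = 71 × 1,000,000,000 = 71,000,000,000 bytes
difference = 5,235,669,504 bytes
5,235,669,504 / 1,000,000 = 5,235.670 MB

5,235.670 MB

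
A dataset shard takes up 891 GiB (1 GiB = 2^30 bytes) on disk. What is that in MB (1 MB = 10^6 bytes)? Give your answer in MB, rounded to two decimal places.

956,703.97 MB

891 GiB = 891 × 2^30 bytes = 956,703,965,184 bytes
1 MB = 1,000,000 bytes
956,703,965,184 / 1,000,000 = 956,703.97 MB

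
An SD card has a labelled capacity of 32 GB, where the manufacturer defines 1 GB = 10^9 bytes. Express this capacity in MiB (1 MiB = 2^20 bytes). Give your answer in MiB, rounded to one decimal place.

30,517.6 MiB

32 GB = 32 × 10^9 bytes = 32,000,000,000 bytes
1 MiB = 1,048,576 bytes
32,000,000,000 / 1,048,576 = 30,517.6 MiB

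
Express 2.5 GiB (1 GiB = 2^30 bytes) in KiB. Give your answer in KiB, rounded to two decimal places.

2,621,440.00 KiB

2.5 GiB = 2.5 × 2^30 bytes = 2,684,354,560 bytes
1 KiB = 2^10 bytes = 1,024 bytes
2,684,354,560 / 1,024 = 2,621,440.00 KiB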